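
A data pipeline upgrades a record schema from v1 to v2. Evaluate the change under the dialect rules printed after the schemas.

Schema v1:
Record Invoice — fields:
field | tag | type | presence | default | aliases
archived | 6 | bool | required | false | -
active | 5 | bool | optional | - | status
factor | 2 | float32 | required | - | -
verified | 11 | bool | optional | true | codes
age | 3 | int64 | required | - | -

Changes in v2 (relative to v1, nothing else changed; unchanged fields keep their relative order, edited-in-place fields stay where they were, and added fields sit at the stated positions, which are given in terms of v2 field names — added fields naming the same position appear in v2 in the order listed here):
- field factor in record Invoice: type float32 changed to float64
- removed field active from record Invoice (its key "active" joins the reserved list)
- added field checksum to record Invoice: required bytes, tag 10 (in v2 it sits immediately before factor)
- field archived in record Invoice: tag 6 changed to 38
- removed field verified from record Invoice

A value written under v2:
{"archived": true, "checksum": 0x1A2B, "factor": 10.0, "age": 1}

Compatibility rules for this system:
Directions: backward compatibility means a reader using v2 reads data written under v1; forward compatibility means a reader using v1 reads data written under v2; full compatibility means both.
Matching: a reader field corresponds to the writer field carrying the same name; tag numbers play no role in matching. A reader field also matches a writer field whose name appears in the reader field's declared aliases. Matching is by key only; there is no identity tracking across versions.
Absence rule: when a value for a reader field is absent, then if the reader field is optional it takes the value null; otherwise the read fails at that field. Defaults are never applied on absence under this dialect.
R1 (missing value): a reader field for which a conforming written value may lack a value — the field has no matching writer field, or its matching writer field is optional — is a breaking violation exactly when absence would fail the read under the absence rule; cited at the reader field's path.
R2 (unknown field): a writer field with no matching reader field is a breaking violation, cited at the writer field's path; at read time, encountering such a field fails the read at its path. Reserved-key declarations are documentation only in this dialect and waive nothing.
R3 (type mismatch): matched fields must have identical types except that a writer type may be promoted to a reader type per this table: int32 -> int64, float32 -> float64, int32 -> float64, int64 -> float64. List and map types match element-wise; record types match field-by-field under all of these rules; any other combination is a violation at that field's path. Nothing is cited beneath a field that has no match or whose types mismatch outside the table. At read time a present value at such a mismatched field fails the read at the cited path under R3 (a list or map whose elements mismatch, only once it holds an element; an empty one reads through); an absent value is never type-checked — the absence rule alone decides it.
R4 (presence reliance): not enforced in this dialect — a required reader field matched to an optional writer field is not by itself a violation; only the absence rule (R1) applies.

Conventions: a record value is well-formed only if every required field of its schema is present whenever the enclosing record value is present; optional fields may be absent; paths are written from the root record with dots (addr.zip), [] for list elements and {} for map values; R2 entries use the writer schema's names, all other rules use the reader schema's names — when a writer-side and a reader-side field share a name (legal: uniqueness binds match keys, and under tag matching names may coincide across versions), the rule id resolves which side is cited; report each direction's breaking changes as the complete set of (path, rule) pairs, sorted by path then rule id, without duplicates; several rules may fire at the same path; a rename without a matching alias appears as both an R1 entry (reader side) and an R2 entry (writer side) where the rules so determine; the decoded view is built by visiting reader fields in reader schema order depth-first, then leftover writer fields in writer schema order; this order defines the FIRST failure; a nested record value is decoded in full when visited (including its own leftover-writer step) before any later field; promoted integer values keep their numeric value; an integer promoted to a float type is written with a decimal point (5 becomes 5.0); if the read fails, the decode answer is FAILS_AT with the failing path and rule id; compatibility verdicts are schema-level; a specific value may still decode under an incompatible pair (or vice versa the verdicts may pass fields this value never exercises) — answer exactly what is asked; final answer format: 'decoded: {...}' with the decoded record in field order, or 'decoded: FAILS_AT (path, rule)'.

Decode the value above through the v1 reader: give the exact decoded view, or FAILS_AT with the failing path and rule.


decoded: FAILS_AT (factor, R3)

each type pair in Invoice: writer, then reader
decode (reader v1):
  archived := true
  active := null (missing; optional => null)
  read fails at factor under R3
  => FAILS_AT (factor, R3)
diffs on Invoice not affecting the asked answer:
  removed field active from record Invoice (its key "active" joins the reserved list) -> changes Invoice's schema-level verdicts only — the decode of this value is the same
  added field checksum to record Invoice: required bytes, tag 10 (in v2 it sits immediately before factor) -> changes Invoice's schema-level verdicts only — the decode of this value is the same
  field archived in record Invoice: tag 6 changed to 38 -> triggers nothing under the printed rules; the Invoice answer is the same either way
  removed field verified from record Invoice -> changes Invoice's schema-level verdicts only — the decode of this value is the same


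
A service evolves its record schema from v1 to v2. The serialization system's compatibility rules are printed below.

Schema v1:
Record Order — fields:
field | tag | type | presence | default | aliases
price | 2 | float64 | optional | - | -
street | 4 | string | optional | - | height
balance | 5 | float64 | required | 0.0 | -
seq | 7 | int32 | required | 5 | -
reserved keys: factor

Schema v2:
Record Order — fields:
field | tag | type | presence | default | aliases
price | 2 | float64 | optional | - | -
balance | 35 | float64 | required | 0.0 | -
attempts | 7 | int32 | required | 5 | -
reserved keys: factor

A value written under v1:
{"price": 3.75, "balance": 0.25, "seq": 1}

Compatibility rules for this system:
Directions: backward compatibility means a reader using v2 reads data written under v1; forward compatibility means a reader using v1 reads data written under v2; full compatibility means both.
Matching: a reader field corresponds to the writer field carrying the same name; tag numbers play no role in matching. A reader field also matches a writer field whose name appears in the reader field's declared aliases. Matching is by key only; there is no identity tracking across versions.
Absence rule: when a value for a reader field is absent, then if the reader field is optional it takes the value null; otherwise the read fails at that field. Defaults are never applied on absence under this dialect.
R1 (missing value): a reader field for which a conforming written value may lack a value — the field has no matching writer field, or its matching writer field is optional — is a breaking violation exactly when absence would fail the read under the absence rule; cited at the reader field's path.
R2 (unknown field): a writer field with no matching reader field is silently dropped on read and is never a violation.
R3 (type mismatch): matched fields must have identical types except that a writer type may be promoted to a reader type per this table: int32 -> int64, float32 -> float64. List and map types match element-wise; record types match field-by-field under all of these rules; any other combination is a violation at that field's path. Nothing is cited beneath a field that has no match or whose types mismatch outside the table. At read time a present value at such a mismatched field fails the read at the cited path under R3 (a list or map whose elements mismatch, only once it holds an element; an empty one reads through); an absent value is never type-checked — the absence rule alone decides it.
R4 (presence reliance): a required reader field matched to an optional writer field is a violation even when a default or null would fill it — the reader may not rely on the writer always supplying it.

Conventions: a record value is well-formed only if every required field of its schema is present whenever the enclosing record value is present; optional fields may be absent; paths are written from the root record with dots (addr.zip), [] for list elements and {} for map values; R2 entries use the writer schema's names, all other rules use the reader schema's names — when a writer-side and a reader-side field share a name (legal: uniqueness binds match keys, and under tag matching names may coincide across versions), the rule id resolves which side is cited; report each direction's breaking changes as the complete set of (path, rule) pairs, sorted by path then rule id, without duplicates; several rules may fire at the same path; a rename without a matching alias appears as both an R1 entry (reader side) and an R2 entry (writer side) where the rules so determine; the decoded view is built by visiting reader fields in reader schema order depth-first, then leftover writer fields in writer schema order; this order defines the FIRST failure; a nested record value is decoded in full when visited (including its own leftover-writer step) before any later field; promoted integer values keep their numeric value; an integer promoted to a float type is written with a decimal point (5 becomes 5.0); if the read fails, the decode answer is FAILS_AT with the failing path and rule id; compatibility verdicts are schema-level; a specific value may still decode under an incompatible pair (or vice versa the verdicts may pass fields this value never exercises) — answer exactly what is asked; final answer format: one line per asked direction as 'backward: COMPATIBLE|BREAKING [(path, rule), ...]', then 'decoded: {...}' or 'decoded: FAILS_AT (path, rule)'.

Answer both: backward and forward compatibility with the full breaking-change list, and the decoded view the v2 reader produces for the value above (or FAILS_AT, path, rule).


each type pair in Order: writer, then reader
checking backward for Order: reader v2 against writer v1:
  price: paired with writer price (float64 -> float64; writer optional)
  balance: paired with writer balance (float64 -> float64; writer required)
  attempts has no writer counterpart
  writer field street has no reader counterpart
  writer field seq has no reader counterpart
  breaking: (attempts, R1)
  => backward: BREAKING (1)
checking forward for Order: reader v1 against writer v2:
  price: paired with writer price (float64 -> float64; writer optional)
  street has no writer counterpart
  balance: paired with writer balance (float64 -> float64; writer required)
  seq has no writer counterpart
  writer field attempts has no reader counterpart
  breaking: (seq, R1)
  => forward: BREAKING (1)
decode walk for Order under reader schema v2:
  price := 3.75
  balance := 0.25
  read fails at attempts under R1 (no fill)
  => FAILS_AT (attempts, R1)

backward: BREAKING [(attempts, R1)]; forward: BREAKING [(seq, R1)]; decoded: FAILS_AT (attempts, R1)


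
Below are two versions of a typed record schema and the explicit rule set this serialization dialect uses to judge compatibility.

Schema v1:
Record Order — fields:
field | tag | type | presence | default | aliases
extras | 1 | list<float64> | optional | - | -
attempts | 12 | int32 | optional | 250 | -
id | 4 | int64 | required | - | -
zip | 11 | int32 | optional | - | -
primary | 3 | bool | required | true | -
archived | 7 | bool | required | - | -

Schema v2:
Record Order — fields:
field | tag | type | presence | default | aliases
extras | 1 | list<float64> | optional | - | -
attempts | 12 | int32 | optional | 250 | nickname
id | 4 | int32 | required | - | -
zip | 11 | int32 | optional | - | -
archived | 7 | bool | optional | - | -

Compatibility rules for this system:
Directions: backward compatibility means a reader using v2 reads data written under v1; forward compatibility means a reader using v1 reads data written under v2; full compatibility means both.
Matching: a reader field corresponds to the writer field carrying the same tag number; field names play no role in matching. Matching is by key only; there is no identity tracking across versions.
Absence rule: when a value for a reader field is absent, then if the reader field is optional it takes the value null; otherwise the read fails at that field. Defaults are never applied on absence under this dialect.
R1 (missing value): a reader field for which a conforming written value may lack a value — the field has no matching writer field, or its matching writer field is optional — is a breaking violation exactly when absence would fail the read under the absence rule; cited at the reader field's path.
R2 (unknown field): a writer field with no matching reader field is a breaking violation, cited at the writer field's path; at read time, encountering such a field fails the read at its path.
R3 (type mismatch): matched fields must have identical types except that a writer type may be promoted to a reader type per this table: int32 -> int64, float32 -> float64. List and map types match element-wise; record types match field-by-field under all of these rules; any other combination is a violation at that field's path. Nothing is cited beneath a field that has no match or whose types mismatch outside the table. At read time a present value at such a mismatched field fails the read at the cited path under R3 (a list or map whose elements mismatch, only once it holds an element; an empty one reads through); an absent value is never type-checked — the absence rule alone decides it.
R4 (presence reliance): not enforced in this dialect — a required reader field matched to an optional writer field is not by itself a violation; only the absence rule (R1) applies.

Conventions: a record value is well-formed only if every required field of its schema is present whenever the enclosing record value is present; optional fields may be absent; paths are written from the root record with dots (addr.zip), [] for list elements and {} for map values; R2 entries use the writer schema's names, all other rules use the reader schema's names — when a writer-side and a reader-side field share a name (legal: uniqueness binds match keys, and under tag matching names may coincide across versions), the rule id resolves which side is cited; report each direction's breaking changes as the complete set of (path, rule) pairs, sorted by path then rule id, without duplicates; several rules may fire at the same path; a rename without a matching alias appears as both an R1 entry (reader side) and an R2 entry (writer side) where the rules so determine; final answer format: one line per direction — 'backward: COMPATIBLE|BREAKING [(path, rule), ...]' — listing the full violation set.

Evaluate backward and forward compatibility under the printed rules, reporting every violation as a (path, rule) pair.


backward: BREAKING [(id, R3), (primary, R2)]; forward: BREAKING [(archived, R1), (primary, R1)]

each type pair in Order: writer, then reader
backward for Order (reader v2, writer v1):
  list<float64> -> list<float64>, writer optional: extras aligns to extras
  int32 -> int32, writer optional: attempts aligns to attempts
  int64 -> int32, writer required: id aligns to id
  int32 -> int32, writer optional: zip aligns to zip
  bool -> bool, writer required: archived aligns to archived
  primary (writer side), unknown to reader
  rule R3 violated at id
  rule R2 violated at primary
  => backward verdict for Order: BREAKING, 2 violation(s)
forward for Order (reader v1, writer v2):
  list<float64> -> list<float64>, writer optional: extras aligns to extras
  int32 -> int32, writer optional: attempts aligns to attempts
  int32 -> int64, writer required: id aligns to id
  int32 -> int32, writer optional: zip aligns to zip
  primary: no writer match
  bool -> bool, writer optional: archived aligns to archived
  rule R1 violated at archived
  rule R1 violated at primary
  => forward verdict for Order: BREAKING, 2 violation(s)


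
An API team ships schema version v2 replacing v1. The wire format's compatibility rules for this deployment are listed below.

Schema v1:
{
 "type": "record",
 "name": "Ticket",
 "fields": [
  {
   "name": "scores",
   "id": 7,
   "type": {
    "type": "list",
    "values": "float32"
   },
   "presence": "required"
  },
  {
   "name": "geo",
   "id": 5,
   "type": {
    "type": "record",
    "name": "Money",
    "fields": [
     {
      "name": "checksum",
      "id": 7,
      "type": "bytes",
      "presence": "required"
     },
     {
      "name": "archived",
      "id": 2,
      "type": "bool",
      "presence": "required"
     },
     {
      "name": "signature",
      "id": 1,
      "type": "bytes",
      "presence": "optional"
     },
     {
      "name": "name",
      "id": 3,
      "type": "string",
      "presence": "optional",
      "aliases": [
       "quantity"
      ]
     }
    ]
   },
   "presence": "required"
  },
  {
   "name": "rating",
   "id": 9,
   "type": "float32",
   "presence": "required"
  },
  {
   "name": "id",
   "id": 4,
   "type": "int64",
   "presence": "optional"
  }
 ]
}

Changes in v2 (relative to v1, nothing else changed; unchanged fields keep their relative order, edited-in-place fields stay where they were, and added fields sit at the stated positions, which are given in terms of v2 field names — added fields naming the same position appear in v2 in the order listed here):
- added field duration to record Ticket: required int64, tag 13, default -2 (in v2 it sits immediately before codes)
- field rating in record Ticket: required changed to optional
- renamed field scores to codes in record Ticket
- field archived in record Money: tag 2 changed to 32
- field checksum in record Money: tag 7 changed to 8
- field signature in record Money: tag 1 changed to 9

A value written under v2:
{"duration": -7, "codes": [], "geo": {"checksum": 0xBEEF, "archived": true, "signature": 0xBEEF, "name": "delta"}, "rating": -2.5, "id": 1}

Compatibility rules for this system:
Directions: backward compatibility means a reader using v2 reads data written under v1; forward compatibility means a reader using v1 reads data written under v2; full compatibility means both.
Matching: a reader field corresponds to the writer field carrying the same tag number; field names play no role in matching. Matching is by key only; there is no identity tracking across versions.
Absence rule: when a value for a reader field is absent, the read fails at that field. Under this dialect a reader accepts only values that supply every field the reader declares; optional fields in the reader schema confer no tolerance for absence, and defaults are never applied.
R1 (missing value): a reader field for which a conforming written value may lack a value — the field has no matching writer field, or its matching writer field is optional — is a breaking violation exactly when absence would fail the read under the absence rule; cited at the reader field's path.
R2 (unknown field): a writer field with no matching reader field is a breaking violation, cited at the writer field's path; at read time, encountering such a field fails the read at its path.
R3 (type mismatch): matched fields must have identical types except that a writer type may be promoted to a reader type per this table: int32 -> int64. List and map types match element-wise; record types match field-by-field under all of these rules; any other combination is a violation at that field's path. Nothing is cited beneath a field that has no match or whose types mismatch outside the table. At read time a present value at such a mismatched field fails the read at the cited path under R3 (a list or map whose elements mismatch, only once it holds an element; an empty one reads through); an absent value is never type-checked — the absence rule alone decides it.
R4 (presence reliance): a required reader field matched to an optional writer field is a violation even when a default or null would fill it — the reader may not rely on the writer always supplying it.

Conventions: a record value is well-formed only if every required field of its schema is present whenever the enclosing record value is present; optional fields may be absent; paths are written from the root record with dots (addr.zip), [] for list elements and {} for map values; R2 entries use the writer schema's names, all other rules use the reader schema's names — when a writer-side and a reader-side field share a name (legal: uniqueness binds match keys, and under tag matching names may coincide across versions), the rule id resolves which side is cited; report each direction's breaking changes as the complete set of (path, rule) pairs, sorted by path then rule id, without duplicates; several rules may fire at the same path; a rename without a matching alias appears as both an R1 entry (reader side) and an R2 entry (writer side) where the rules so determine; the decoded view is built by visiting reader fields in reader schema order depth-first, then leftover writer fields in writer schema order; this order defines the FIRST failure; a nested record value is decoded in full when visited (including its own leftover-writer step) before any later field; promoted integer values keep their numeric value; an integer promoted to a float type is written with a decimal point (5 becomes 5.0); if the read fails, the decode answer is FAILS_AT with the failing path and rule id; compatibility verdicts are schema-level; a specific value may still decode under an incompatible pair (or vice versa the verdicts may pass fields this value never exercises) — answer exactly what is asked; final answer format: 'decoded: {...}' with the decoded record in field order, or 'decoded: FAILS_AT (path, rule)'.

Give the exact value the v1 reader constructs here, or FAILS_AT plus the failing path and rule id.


decoded: FAILS_AT (geo.checksum, R1)

in Ticket below, arrows point writer -> reader
decode walk for Ticket under reader schema v1:
  scores := [] (from writer codes)
  read fails at geo.checksum under R1 (no fill)
  => FAILS_AT (geo.checksum, R1)
diffs on Ticket not affecting the asked answer:
  added field duration to record Ticket: required int64, tag 13, default -2 (in v2 it sits immediately before codes) -> changes Ticket's schema-level verdicts only — the decode of this value is the same
  field rating in record Ticket: required changed to optional -> changes Ticket's schema-level verdicts only — the decode of this value is the same
  renamed field scores to codes in record Ticket -> no rule fires on it and the decoded Ticket view is identical with or without it
  field archived in record Money: tag 2 changed to 32 -> changes Ticket's schema-level verdicts only — the decode of this value is the same
  field signature in record Money: tag 1 changed to 9 -> changes Ticket's schema-level verdicts only — the decode of this value is the same


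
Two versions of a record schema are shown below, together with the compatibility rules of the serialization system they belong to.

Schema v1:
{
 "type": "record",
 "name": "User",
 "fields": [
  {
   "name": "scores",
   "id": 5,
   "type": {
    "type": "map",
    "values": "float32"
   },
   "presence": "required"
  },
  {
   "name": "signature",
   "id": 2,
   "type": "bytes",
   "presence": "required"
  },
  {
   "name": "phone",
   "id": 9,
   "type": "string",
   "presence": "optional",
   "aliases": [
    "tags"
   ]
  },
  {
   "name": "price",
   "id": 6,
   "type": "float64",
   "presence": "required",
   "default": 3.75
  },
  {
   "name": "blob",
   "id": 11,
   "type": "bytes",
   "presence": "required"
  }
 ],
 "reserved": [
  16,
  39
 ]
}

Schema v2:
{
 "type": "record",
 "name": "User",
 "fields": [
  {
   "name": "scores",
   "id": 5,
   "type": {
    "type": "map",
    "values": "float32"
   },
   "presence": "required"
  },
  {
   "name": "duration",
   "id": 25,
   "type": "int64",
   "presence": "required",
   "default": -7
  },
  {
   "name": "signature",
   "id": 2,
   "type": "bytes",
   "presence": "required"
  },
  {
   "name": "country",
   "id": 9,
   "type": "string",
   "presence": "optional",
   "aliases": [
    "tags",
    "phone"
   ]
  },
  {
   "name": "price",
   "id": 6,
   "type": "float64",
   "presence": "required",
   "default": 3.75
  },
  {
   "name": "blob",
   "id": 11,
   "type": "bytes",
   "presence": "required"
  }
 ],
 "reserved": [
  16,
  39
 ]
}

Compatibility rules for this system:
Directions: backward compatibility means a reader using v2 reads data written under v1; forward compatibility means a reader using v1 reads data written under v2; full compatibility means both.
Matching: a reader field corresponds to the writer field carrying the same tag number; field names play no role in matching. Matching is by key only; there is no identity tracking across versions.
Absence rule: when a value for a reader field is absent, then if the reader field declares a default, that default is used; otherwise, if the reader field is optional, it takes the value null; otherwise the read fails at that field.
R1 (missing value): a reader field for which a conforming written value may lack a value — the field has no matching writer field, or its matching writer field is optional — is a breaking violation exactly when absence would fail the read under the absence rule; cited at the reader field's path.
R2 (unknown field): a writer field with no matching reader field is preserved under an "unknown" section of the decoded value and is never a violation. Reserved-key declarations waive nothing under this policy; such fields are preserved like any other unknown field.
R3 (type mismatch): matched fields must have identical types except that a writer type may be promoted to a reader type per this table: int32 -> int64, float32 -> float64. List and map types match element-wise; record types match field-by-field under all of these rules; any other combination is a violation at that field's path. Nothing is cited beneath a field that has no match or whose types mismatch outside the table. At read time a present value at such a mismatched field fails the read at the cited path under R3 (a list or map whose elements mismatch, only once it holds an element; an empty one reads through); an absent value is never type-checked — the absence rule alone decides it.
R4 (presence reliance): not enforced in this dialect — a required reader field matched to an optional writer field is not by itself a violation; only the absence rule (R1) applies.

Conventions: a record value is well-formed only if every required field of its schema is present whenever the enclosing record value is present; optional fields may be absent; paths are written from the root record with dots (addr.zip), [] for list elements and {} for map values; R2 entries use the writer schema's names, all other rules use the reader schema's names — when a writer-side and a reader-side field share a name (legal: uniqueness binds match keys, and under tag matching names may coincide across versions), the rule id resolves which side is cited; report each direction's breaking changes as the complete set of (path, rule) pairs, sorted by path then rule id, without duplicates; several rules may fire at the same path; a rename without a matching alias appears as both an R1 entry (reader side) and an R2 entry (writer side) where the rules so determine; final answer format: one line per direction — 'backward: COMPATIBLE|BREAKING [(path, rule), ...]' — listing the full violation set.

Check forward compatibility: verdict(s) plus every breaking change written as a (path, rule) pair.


in User below, arrows point writer -> reader
forward pass over User, reader schema v1, writer schema v2:
  scores: map<string, float32> -> map<string, float32>, writer required; from scores
  signature: bytes -> bytes, writer required; from signature
  phone: string -> string, writer optional; from country
  price: float64 -> float64, writer required; from price
  blob: bytes -> bytes, writer required; from blob
  duration (writer side), unknown to reader
  nothing fires on User: forward is COMPATIBLE
diffs on User not affecting the asked answer:
  renamed field phone to country in record User (alias phone declared on the renamed field) -> triggers nothing under User's printed rules — same verdict
  added field duration to record User: required int64, tag 25, default -7 (in v2 it sits immediately before signature) -> triggers nothing under User's printed rules — same verdict

forward: COMPATIBLE []


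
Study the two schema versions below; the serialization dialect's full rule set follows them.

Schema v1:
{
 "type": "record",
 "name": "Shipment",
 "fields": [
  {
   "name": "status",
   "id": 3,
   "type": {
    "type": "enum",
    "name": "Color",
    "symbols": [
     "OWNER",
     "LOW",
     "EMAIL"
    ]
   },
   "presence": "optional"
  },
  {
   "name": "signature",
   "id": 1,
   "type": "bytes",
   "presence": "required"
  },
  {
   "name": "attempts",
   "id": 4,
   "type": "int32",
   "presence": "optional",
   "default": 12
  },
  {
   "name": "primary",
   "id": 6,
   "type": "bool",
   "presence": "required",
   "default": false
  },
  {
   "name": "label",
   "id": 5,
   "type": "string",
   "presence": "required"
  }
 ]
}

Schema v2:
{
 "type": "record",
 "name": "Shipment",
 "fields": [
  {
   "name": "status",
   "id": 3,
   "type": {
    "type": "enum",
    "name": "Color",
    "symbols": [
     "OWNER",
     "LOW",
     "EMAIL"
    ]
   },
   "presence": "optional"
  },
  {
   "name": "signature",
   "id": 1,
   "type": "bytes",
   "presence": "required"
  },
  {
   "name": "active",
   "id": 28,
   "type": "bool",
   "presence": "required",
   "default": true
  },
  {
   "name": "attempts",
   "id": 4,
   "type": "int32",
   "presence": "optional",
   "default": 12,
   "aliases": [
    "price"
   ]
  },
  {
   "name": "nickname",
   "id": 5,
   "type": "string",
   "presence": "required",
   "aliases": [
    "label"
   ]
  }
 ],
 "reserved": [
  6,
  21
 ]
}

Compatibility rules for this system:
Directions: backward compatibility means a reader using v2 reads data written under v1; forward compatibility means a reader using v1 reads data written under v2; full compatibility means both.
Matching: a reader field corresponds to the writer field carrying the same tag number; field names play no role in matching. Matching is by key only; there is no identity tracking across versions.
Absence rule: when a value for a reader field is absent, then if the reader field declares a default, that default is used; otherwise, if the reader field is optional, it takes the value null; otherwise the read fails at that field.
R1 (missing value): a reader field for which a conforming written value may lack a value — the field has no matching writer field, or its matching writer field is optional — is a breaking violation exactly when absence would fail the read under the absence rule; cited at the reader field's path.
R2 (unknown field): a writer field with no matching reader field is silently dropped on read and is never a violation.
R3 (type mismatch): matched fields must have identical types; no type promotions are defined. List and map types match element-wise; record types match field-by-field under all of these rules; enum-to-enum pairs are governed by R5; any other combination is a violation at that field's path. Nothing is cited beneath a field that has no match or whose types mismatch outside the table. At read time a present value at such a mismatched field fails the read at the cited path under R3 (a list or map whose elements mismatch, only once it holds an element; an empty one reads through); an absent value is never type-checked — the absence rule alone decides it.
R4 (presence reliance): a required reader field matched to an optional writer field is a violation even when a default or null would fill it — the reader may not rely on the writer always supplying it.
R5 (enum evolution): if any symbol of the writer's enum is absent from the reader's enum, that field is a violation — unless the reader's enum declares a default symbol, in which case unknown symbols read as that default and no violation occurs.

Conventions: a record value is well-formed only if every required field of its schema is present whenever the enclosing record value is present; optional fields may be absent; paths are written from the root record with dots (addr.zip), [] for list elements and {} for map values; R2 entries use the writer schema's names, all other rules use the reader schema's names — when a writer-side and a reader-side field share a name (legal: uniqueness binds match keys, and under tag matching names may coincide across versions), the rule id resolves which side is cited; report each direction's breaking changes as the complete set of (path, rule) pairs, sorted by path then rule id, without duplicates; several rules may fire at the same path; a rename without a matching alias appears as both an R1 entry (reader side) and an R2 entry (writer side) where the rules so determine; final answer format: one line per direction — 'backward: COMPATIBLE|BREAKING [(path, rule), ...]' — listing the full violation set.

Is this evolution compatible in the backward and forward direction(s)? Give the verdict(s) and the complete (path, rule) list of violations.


backward: COMPATIBLE []; forward: COMPATIBLE []

each type pair in Shipment: writer, then reader
backward analysis of Shipment with v2 as reader and v1 as writer:
  Color -> Color, writer optional: status aligns to status
  bytes -> bytes, writer required: signature aligns to signature
  active: no writer-side match
  int32 -> int32, writer optional: attempts aligns to attempts
  string -> string, writer required: nickname aligns to label
  leftover writer field: primary
  => no violations; backward on Shipment: COMPATIBLE
forward analysis of Shipment with v1 as reader and v2 as writer:
  Color -> Color, writer optional: status aligns to status
  bytes -> bytes, writer required: signature aligns to signature
  int32 -> int32, writer optional: attempts aligns to attempts
  primary: no writer-side match
  string -> string, writer required: label aligns to nickname
  leftover writer field: active
  => no violations; forward on Shipment: COMPATIBLE


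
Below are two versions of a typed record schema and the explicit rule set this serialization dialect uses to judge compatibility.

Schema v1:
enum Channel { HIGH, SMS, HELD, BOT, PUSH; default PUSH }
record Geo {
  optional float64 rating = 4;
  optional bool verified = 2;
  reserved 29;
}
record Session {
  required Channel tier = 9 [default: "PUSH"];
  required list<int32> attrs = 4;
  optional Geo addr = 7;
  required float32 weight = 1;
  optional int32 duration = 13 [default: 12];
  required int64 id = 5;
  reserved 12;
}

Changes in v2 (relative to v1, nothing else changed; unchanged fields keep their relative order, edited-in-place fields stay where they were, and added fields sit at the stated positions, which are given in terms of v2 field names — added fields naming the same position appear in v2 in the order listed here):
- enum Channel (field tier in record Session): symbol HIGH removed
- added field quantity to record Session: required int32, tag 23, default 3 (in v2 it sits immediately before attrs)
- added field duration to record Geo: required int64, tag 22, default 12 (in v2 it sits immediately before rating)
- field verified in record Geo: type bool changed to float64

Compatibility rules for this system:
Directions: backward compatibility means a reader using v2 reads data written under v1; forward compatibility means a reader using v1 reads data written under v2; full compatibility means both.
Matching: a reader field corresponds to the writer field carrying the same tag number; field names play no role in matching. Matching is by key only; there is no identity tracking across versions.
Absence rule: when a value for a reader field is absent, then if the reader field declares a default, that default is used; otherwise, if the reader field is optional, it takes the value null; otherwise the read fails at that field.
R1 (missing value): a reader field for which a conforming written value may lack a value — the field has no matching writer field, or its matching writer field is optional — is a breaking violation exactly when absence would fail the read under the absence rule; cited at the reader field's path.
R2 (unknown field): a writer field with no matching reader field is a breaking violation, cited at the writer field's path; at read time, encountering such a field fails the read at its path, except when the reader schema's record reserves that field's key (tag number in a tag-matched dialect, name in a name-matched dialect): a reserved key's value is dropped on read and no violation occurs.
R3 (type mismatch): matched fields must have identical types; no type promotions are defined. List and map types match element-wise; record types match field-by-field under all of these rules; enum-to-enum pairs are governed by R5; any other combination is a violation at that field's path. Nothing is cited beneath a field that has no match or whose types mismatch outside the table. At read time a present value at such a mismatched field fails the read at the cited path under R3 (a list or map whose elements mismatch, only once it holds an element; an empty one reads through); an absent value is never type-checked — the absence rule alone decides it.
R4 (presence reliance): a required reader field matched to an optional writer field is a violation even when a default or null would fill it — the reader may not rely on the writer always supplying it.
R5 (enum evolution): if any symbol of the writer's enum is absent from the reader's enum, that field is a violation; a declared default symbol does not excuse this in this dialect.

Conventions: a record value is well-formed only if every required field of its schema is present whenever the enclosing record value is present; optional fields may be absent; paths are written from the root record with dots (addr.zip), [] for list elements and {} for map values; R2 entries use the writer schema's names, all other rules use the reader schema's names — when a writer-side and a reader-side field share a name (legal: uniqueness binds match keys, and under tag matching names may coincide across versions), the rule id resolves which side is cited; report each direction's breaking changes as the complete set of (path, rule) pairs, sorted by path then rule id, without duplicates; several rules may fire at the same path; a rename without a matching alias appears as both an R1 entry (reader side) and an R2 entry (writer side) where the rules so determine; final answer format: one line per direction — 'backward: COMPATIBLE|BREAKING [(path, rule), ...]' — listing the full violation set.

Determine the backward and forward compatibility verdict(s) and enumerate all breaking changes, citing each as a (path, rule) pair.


backward: BREAKING [(addr.verified, R3), (tier, R5)]; forward: BREAKING [(addr.duration, R2), (addr.verified, R3), (quantity, R2)]

the writer's type comes first in each Session pair
backward pass over Session, reader schema v2, writer schema v1:
  tier <- tier (Channel -> Channel, writer required)
  quantity: no writer match
  attrs <- attrs (list<int32> -> list<int32>, writer required)
  addr <- addr (Geo -> Geo, writer optional)
  weight <- weight (float32 -> float32, writer required)
  duration <- duration (int32 -> int32, writer optional)
  id <- id (int64 -> int64, writer required)
  addr.duration: no writer match
  addr.rating <- addr.rating (float64 -> float64, writer optional)
  addr.verified <- addr.verified (bool -> float64, writer optional)
  rule R3 violated at addr.verified
  rule R5 violated at tier
  => backward verdict for Session: BREAKING, 2 violation(s)
forward pass over Session, reader schema v1, writer schema v2:
  tier <- tier (Channel -> Channel, writer required)
  attrs <- attrs (list<int32> -> list<int32>, writer required)
  addr <- addr (Geo -> Geo, writer optional)
  weight <- weight (float32 -> float32, writer required)
  duration <- duration (int32 -> int32, writer optional)
  id <- id (int64 -> int64, writer required)
  writer field quantity has no reader counterpart
  addr.rating <- addr.rating (float64 -> float64, writer optional)
  addr.verified <- addr.verified (float64 -> bool, writer optional)
  writer field addr.duration has no reader counterpart
  rule R2 violated at addr.duration
  rule R3 violated at addr.verified
  rule R2 violated at quantity
  => forward verdict for Session: BREAKING, 3 violation(s)
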